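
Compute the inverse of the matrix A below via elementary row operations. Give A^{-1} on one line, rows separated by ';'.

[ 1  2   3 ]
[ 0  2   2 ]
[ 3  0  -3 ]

inverse = [1/2 -1/2 1/6; -1/2 1 1/6; 1/2 -1/2 -1/6]

Gauss-Jordan on [A | I]:
R3 <- R3 - (3)*R1:  [   0   -6  -12  |   -3    0    1 ]
R2 <- (1/2)*R2:  [   0    1    1  |    0  1/2    0 ]
R1 <- R1 - (2)*R2:  [  1   0   1  |   1  -1   0 ]
R3 <- R3 - (-6)*R2:  [  0   0  -6  |  -3   3   1 ]
R3 <- (1/-6)*R3:  [    0     0     1  |   1/2  -1/2  -1/6 ]
R1 <- R1 - (1)*R3:  [    1     0     0  |   1/2  -1/2   1/6 ]
R2 <- R2 - (1)*R3:  [    0     1     0  |  -1/2     1   1/6 ]
Right block of [I | A^{-1}] is the inverse:
[  1/2  -1/2   1/6 ]
[ -1/2     1   1/6 ]
[  1/2  -1/2  -1/6 ]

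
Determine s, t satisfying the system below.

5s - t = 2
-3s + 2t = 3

(1, 3)

Forward elimination on [A|b]:
R2 <- R2 - (-3/5)*R1:  [    0   7/5  21/5 ]
Row echelon form:
[ 5   -1  |     2 ]
[ 0  7/5  |  21/5 ]
Back-substitution:
t = (21/5) / (7/5) = 3
s = (2 - (-1)*(3)) / 5 = 1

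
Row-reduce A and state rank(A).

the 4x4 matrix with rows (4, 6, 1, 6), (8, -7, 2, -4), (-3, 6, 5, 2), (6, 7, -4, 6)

rank(A) = 4

Row reduction:
R2 <- R2 - (2)*R1:  [   0  -19    0  -16 ]
R3 <- R3 - (-3/4)*R1:  [    0  21/2  23/4  13/2 ]
R4 <- R4 - (3/2)*R1:  [     0     -2  -11/2     -3 ]
R3 <- R3 - (-21/38)*R2:  [      0       0    23/4  -89/38 ]
R4 <- R4 - (2/19)*R2:  [      0       0   -11/2  -25/19 ]
R4 <- R4 - (-22/23)*R3:  [         0          0          0  -1554/437 ]
Row echelon form:
[ 4    6     1          6 ]
[ 0  -19     0        -16 ]
[ 0    0  23/4     -89/38 ]
[ 0    0     0  -1554/437 ]
Nonzero rows / pivot columns: 4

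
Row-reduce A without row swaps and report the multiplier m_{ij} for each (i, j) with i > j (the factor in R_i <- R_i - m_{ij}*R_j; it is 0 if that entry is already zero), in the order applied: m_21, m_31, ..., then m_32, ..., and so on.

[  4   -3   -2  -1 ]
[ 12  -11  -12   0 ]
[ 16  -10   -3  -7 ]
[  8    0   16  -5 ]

Forward elimination:
R2 <- R2 - (3)*R1:  [  0  -2  -6   3 ]
R3 <- R3 - (4)*R1:  [  0   2   5  -3 ]
R4 <- R4 - (2)*R1:  [  0   6  20  -3 ]
R3 <- R3 - (-1)*R2:  [  0   0  -1   0 ]
R4 <- R4 - (-3)*R2:  [ 0  0  2  6 ]
R4 <- R4 - (-2)*R3:  [ 0  0  0  6 ]
Multipliers (in order of application): m_{21} = 3, m_{31} = 4, m_{41} = 2, m_{32} = -1, m_{42} = -3, m_{43} = -2

multipliers: 3, 4, 2, -1, -3, -2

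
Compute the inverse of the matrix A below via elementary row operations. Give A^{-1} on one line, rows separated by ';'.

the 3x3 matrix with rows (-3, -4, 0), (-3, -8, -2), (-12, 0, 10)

inverse = [-10/3 5/3 1/3; 9/4 -5/4 -1/4; -4 2 1/2]

Gauss-Jordan on [A | I]:
R1 <- (1/-3)*R1:  [    1   4/3     0  |  -1/3     0     0 ]
R2 <- R2 - (-3)*R1:  [  0  -4  -2  |  -1   1   0 ]
R3 <- R3 - (-12)*R1:  [  0  16  10  |  -4   0   1 ]
R2 <- (1/-4)*R2:  [    0     1   1/2  |   1/4  -1/4     0 ]
R1 <- R1 - (4/3)*R2:  [    1     0  -2/3  |  -2/3   1/3     0 ]
R3 <- R3 - (16)*R2:  [  0   0   2  |  -8   4   1 ]
R3 <- (1/2)*R3:  [   0    0    1  |   -4    2  1/2 ]
R1 <- R1 - (-2/3)*R3:  [     1      0      0  |  -10/3    5/3    1/3 ]
R2 <- R2 - (1/2)*R3:  [    0     1     0  |   9/4  -5/4  -1/4 ]
Right block of [I | A^{-1}] is the inverse:
[ -10/3   5/3   1/3 ]
[   9/4  -5/4  -1/4 ]
[    -4     2   1/2 ]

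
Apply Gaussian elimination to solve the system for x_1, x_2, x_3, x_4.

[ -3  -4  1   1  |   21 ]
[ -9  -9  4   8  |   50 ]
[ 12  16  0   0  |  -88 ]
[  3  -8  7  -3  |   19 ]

(-2, -4, -1, 0)

Forward elimination on [A|b]:
R2 <- R2 - (3)*R1:  [   0    3    1    5  -13 ]
R3 <- R3 - (-4)*R1:  [  0   0   4   4  -4 ]
R4 <- R4 - (-1)*R1:  [   0  -12    8   -2   40 ]
R4 <- R4 - (-4)*R2:  [   0    0   12   18  -12 ]
R4 <- R4 - (3)*R3:  [ 0  0  0  6  0 ]
Row echelon form:
[ -3  -4  1  1  |   21 ]
[  0   3  1  5  |  -13 ]
[  0   0  4  4  |   -4 ]
[  0   0  0  6  |    0 ]
Back-substitution:
x_4 = (0) / 6 = 0
x_3 = (-4 - (4)*(0)) / 4 = -1
x_2 = (-13 - (1)*(-1) - (5)*(0)) / 3 = -4
x_1 = (21 - (-4)*(-4) - (1)*(-1) - (1)*(0)) / -3 = -2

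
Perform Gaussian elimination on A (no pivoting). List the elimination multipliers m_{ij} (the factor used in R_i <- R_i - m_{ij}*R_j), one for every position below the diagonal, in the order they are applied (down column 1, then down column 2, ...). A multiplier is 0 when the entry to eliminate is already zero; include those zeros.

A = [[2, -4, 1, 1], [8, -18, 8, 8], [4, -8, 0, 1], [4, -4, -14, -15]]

Forward elimination:
R2 <- R2 - (4)*R1:  [  0  -2   4   4 ]
R3 <- R3 - (2)*R1:  [  0   0  -2  -1 ]
R4 <- R4 - (2)*R1:  [   0    4  -16  -17 ]
R3: entry in column 2 is already 0 -> m_{32} = 0 (no row operation needed)
R4 <- R4 - (-2)*R2:  [  0   0  -8  -9 ]
R4 <- R4 - (4)*R3:  [  0   0   0  -5 ]
Multipliers (in order of application): m_{21} = 4, m_{31} = 2, m_{41} = 2, m_{32} = 0, m_{42} = -2, m_{43} = 4

multipliers: 4, 2, 2, 0, -2, 4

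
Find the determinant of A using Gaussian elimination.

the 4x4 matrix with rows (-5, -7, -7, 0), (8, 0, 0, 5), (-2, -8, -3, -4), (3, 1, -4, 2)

Forward elimination:
R2 <- R2 - (-8/5)*R1:  [     0  -56/5  -56/5      5 ]
R3 <- R3 - (2/5)*R1:  [     0  -26/5   -1/5     -4 ]
R4 <- R4 - (-3/5)*R1:  [     0  -16/5  -41/5      2 ]
R3 <- R3 - (13/28)*R2:  [       0        0        5  -177/28 ]
R4 <- R4 - (2/7)*R2:  [   0    0   -5  4/7 ]
R4 <- R4 - (-1)*R3:  [     0      0      0  -23/4 ]
Upper-triangular form:
[ -5     -7     -7        0 ]
[  0  -56/5  -56/5        5 ]
[  0      0      5  -177/28 ]
[  0      0      0    -23/4 ]
det(A) = (-1)^0 * (-5) * (-56/5) * (5) * (-23/4) = -1610  (0 row swaps -> sign +1)

det(A) = -1610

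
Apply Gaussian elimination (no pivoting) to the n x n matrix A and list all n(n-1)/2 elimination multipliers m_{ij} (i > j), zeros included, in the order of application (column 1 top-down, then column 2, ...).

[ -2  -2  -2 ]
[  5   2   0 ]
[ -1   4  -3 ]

Forward elimination:
R2 <- R2 - (-5/2)*R1:  [  0  -3  -5 ]
R3 <- R3 - (1/2)*R1:  [  0   5  -2 ]
R3 <- R3 - (-5/3)*R2:  [     0      0  -31/3 ]
Multipliers (in order of application): m_{21} = -5/2, m_{31} = 1/2, m_{32} = -5/3

multipliers: -5/2, 1/2, -5/3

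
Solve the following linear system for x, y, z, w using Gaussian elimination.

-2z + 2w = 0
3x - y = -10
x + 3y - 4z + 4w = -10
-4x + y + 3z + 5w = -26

(-4, -2, -5, -5)

Forward elimination on [A|b]:
R1 <-> R2   (pivot in column 1 was zero)
[  3  -1   0  0  -10 ]
[  0   0  -2  2    0 ]
[  1   3  -4  4  -10 ]
[ -4   1   3  5  -26 ]
R3 <- R3 - (1/3)*R1:  [     0   10/3     -4      4  -20/3 ]
R4 <- R4 - (-4/3)*R1:  [      0    -1/3       3       5  -118/3 ]
R2 <-> R3   (pivot in column 2 was zero)
[ 3    -1   0  0     -10 ]
[ 0  10/3  -4  4   -20/3 ]
[ 0     0  -2  2       0 ]
[ 0  -1/3   3  5  -118/3 ]
R4 <- R4 - (-1/10)*R2:  [    0     0  13/5  27/5   -40 ]
R4 <- R4 - (-13/10)*R3:  [   0    0    0    8  -40 ]
Row echelon form:
[ 3    -1   0  0  |    -10 ]
[ 0  10/3  -4  4  |  -20/3 ]
[ 0     0  -2  2  |      0 ]
[ 0     0   0  8  |    -40 ]
Back-substitution:
w = (-40) / 8 = -5
z = (0 - (2)*(-5)) / -2 = -5
y = (-20/3 - (-4)*(-5) - (4)*(-5)) / (10/3) = -2
x = (-10 - (-1)*(-2)) / 3 = -4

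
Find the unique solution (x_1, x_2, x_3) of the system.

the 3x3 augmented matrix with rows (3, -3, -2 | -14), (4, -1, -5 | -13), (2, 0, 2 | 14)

Forward elimination on [A|b]:
R2 <- R2 - (4/3)*R1:  [    0     3  -7/3  17/3 ]
R3 <- R3 - (2/3)*R1:  [    0     2  10/3  70/3 ]
R3 <- R3 - (2/3)*R2:  [     0      0   44/9  176/9 ]
Row echelon form:
[ 3  -3    -2  |    -14 ]
[ 0   3  -7/3  |   17/3 ]
[ 0   0  44/9  |  176/9 ]
Back-substitution:
x_3 = (176/9) / (44/9) = 4
x_2 = (17/3 - (-7/3)*(4)) / 3 = 5
x_1 = (-14 - (-3)*(5) - (-2)*(4)) / 3 = 3

(3, 5, 4)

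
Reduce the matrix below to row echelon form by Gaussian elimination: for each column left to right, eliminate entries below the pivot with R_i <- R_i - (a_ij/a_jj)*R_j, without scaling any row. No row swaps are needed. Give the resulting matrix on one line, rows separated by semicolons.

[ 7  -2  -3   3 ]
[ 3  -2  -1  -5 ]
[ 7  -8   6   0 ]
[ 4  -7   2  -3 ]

REF = [7 -2 -3 3; 0 -8/7 2/7 -44/7; 0 0 15/2 30; 0 0 0 37/2]

Forward elimination:
R2 <- R2 - (3/7)*R1:  [     0   -8/7    2/7  -44/7 ]
R3 <- R3 - (1)*R1:  [  0  -6   9  -3 ]
R4 <- R4 - (4/7)*R1:  [     0  -41/7   26/7  -33/7 ]
R3 <- R3 - (21/4)*R2:  [    0     0  15/2    30 ]
R4 <- R4 - (41/8)*R2:  [    0     0   9/4  55/2 ]
R4 <- R4 - (3/10)*R3:  [    0     0     0  37/2 ]
Row echelon form:
[ 7    -2    -3      3 ]
[ 0  -8/7   2/7  -44/7 ]
[ 0     0  15/2     30 ]
[ 0     0     0   37/2 ]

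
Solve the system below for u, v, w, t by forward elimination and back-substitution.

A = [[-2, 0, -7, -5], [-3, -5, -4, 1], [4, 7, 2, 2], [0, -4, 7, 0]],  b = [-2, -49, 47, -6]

(4, 5, 2, -4)

Forward elimination on [A|b]:
R2 <- R2 - (3/2)*R1:  [    0    -5  13/2  17/2   -46 ]
R3 <- R3 - (-2)*R1:  [   0    7  -12   -8   43 ]
R3 <- R3 - (-7/5)*R2:  [      0       0  -29/10   39/10  -107/5 ]
R4 <- R4 - (4/5)*R2:  [     0      0    9/5  -34/5  154/5 ]
R4 <- R4 - (-18/29)*R3:  [       0        0        0  -127/29   508/29 ]
Row echelon form:
[ -2   0      -7       -5  |      -2 ]
[  0  -5    13/2     17/2  |     -46 ]
[  0   0  -29/10    39/10  |  -107/5 ]
[  0   0       0  -127/29  |  508/29 ]
Back-substitution:
t = (508/29) / (-127/29) = -4
w = (-107/5 - (39/10)*(-4)) / (-29/10) = 2
v = (-46 - (13/2)*(2) - (17/2)*(-4)) / -5 = 5
u = (-2 - (-7)*(2) - (-5)*(-4)) / -2 = 4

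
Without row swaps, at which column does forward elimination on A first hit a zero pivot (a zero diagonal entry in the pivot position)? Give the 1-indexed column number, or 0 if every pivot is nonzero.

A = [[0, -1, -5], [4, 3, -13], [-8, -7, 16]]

first zero-pivot column = 1

Naive forward elimination:
Pivot entry (1,1) is zero but row 2 has 4 in column 1 -> naive elimination stops; a row interchange (e.g. R1 <-> R2) would be required here.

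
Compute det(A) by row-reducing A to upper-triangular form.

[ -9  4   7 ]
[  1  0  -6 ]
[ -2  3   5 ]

Forward elimination:
R2 <- R2 - (-1/9)*R1:  [     0    4/9  -47/9 ]
R3 <- R3 - (2/9)*R1:  [    0  19/9  31/9 ]
R3 <- R3 - (19/4)*R2:  [     0      0  113/4 ]
Upper-triangular form:
[ -9    4      7 ]
[  0  4/9  -47/9 ]
[  0    0  113/4 ]
det(A) = (-1)^0 * (-9) * (4/9) * (113/4) = -113  (0 row swaps -> sign +1)

det(A) = -113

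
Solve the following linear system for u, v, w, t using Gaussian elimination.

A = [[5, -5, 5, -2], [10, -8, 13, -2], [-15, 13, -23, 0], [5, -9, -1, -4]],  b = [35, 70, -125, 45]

Forward elimination on [A|b]:
R2 <- R2 - (2)*R1:  [ 0  2  3  2  0 ]
R3 <- R3 - (-3)*R1:  [   0   -2   -8   -6  -20 ]
R4 <- R4 - (1)*R1:  [  0  -4  -6  -2  10 ]
R3 <- R3 - (-1)*R2:  [   0    0   -5   -4  -20 ]
R4 <- R4 - (-2)*R2:  [  0   0   0   2  10 ]
Row echelon form:
[ 5  -5   5  -2  |   35 ]
[ 0   2   3   2  |    0 ]
[ 0   0  -5  -4  |  -20 ]
[ 0   0   0   2  |   10 ]
Back-substitution:
t = (10) / 2 = 5
w = (-20 - (-4)*(5)) / -5 = 0
v = (0 - (3)*(0) - (2)*(5)) / 2 = -5
u = (35 - (-5)*(-5) - (5)*(0) - (-2)*(5)) / 5 = 4

(4, -5, 0, 5)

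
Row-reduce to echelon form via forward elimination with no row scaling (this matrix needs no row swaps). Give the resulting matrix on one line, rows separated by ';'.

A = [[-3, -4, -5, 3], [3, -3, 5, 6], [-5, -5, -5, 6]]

REF = [-3 -4 -5 3; 0 -7 0 9; 0 0 10/3 22/7]

Forward elimination:
R2 <- R2 - (-1)*R1:  [  0  -7   0   9 ]
R3 <- R3 - (5/3)*R1:  [    0   5/3  10/3     1 ]
R3 <- R3 - (-5/21)*R2:  [    0     0  10/3  22/7 ]
Row echelon form:
[ -3  -4    -5     3 ]
[  0  -7     0     9 ]
[  0   0  10/3  22/7 ]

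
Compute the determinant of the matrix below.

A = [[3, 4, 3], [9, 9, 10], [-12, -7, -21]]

det(A) = 54

Forward elimination:
R2 <- R2 - (3)*R1:  [  0  -3   1 ]
R3 <- R3 - (-4)*R1:  [  0   9  -9 ]
R3 <- R3 - (-3)*R2:  [  0   0  -6 ]
Upper-triangular form:
[ 3   4   3 ]
[ 0  -3   1 ]
[ 0   0  -6 ]
det(A) = (-1)^0 * (3) * (-3) * (-6) = 54  (0 row swaps -> sign +1)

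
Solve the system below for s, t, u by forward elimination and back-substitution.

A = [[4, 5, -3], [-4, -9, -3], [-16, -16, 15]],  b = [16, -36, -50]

(3, 2, 2)

Forward elimination on [A|b]:
R2 <- R2 - (-1)*R1:  [   0   -4   -6  -20 ]
R3 <- R3 - (-4)*R1:  [  0   4   3  14 ]
R3 <- R3 - (-1)*R2:  [  0   0  -3  -6 ]
Row echelon form:
[ 4   5  -3  |   16 ]
[ 0  -4  -6  |  -20 ]
[ 0   0  -3  |   -6 ]
Back-substitution:
u = (-6) / -3 = 2
t = (-20 - (-6)*(2)) / -4 = 2
s = (16 - (5)*(2) - (-3)*(2)) / 4 = 3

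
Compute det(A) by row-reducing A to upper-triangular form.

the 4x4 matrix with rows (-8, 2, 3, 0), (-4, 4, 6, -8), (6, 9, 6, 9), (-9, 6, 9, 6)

Forward elimination:
R2 <- R2 - (1/2)*R1:  [   0    3  9/2   -8 ]
R3 <- R3 - (-3/4)*R1:  [    0  21/2  33/4     9 ]
R4 <- R4 - (9/8)*R1:  [    0  15/4  45/8     6 ]
R3 <- R3 - (7/2)*R2:  [     0      0  -15/2     37 ]
R4 <- R4 - (5/4)*R2:  [  0   0   0  16 ]
Upper-triangular form:
[ -8  2      3   0 ]
[  0  3    9/2  -8 ]
[  0  0  -15/2  37 ]
[  0  0      0  16 ]
det(A) = (-1)^0 * (-8) * (3) * (-15/2) * (16) = 2880  (0 row swaps -> sign +1)

det(A) = 2880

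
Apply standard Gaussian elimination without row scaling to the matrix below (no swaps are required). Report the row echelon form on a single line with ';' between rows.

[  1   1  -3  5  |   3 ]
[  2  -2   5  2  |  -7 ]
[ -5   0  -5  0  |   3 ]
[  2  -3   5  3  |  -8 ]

Forward elimination:
R2 <- R2 - (2)*R1:  [   0   -4   11   -8  -13 ]
R3 <- R3 - (-5)*R1:  [   0    5  -20   25   18 ]
R4 <- R4 - (2)*R1:  [   0   -5   11   -7  -14 ]
R3 <- R3 - (-5/4)*R2:  [     0      0  -25/4     15    7/4 ]
R4 <- R4 - (5/4)*R2:  [     0      0  -11/4      3    9/4 ]
R4 <- R4 - (11/25)*R3:  [     0      0      0  -18/5  37/25 ]
Row echelon form:
[ 1   1     -3      5  |      3 ]
[ 0  -4     11     -8  |    -13 ]
[ 0   0  -25/4     15  |    7/4 ]
[ 0   0      0  -18/5  |  37/25 ]

REF = [1 1 -3 5 3; 0 -4 11 -8 -13; 0 0 -25/4 15 7/4; 0 0 0 -18/5 37/25]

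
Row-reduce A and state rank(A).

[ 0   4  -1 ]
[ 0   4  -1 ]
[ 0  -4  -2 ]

Row reduction:
R2 <- R2 - (1)*R1:  [ 0  0  0 ]
R3 <- R3 - (-1)*R1:  [  0   0  -3 ]
R2 <-> R3   (pivot in column 3 was zero)
[ 0  4  -1 ]
[ 0  0  -3 ]
[ 0  0   0 ]
Row echelon form:
[ 0  4  -1 ]
[ 0  0  -3 ]
[ 0  0   0 ]
Nonzero rows / pivot columns: 2

rank(A) = 2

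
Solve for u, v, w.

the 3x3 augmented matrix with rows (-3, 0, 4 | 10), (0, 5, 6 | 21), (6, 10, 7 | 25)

Forward elimination on [A|b]:
R3 <- R3 - (-2)*R1:  [  0  10  15  45 ]
R3 <- R3 - (2)*R2:  [ 0  0  3  3 ]
Row echelon form:
[ -3  0  4  |  10 ]
[  0  5  6  |  21 ]
[  0  0  3  |   3 ]
Back-substitution:
w = (3) / 3 = 1
v = (21 - (6)*(1)) / 5 = 3
u = (10 - (4)*(1)) / -3 = -2

(-2, 3, 1)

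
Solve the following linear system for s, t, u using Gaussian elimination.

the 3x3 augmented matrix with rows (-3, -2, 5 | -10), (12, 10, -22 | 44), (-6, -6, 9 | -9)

Forward elimination on [A|b]:
R2 <- R2 - (-4)*R1:  [  0   2  -2   4 ]
R3 <- R3 - (2)*R1:  [  0  -2  -1  11 ]
R3 <- R3 - (-1)*R2:  [  0   0  -3  15 ]
Row echelon form:
[ -3  -2   5  |  -10 ]
[  0   2  -2  |    4 ]
[  0   0  -3  |   15 ]
Back-substitution:
u = (15) / -3 = -5
t = (4 - (-2)*(-5)) / 2 = -3
s = (-10 - (-2)*(-3) - (5)*(-5)) / -3 = -3

(-3, -3, -5)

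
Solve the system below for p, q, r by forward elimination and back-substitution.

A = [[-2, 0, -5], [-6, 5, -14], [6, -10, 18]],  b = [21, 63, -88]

Forward elimination on [A|b]:
R2 <- R2 - (3)*R1:  [ 0  5  1  0 ]
R3 <- R3 - (-3)*R1:  [   0  -10    3  -25 ]
R3 <- R3 - (-2)*R2:  [   0    0    5  -25 ]
Row echelon form:
[ -2  0  -5  |   21 ]
[  0  5   1  |    0 ]
[  0  0   5  |  -25 ]
Back-substitution:
r = (-25) / 5 = -5
q = (0 - (1)*(-5)) / 5 = 1
p = (21 - (-5)*(-5)) / -2 = 2

(2, 1, -5)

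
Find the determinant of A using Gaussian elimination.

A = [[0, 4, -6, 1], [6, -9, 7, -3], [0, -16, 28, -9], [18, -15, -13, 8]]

det(A) = 576

Forward elimination:
R1 <-> R2   (pivot in column 1 was zero)
[  6   -9    7  -3 ]
[  0    4   -6   1 ]
[  0  -16   28  -9 ]
[ 18  -15  -13   8 ]
R4 <- R4 - (3)*R1:  [   0   12  -34   17 ]
R3 <- R3 - (-4)*R2:  [  0   0   4  -5 ]
R4 <- R4 - (3)*R2:  [   0    0  -16   14 ]
R4 <- R4 - (-4)*R3:  [  0   0   0  -6 ]
Upper-triangular form:
[ 6  -9   7  -3 ]
[ 0   4  -6   1 ]
[ 0   0   4  -5 ]
[ 0   0   0  -6 ]
det(A) = (-1)^1 * (6) * (4) * (4) * (-6) = 576  (1 row swap -> sign -1)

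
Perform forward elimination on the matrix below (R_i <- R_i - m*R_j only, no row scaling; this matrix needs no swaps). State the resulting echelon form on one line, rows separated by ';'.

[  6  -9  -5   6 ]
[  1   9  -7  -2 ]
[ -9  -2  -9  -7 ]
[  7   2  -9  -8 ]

Forward elimination:
R2 <- R2 - (1/6)*R1:  [     0   21/2  -37/6     -3 ]
R3 <- R3 - (-3/2)*R1:  [     0  -31/2  -33/2      2 ]
R4 <- R4 - (7/6)*R1:  [     0   25/2  -19/6    -15 ]
R3 <- R3 - (-31/21)*R2:  [        0         0  -1613/63     -17/7 ]
R4 <- R4 - (25/21)*R2:  [      0       0  263/63   -80/7 ]
R4 <- R4 - (-263/1613)*R3:  [           0            0            0  -19073/1613 ]
Row echelon form:
[ 6    -9        -5            6 ]
[ 0  21/2     -37/6           -3 ]
[ 0     0  -1613/63        -17/7 ]
[ 0     0         0  -19073/1613 ]

REF = [6 -9 -5 6; 0 21/2 -37/6 -3; 0 0 -1613/63 -17/7; 0 0 0 -19073/1613]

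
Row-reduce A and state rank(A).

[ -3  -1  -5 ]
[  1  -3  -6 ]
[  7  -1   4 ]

rank(A) = 2

Row reduction:
R2 <- R2 - (-1/3)*R1:  [     0  -10/3  -23/3 ]
R3 <- R3 - (-7/3)*R1:  [     0  -10/3  -23/3 ]
R3 <- R3 - (1)*R2:  [ 0  0  0 ]
Row echelon form:
[ -3     -1     -5 ]
[  0  -10/3  -23/3 ]
[  0      0      0 ]
Nonzero rows / pivot columns: 2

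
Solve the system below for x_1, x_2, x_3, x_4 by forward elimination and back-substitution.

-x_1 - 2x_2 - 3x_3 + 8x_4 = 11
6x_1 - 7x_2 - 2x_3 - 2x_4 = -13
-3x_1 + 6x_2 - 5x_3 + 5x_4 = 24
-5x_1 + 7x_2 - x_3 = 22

Forward elimination on [A|b]:
R2 <- R2 - (-6)*R1:  [   0  -19  -20   46   53 ]
R3 <- R3 - (3)*R1:  [   0   12    4  -19   -9 ]
R4 <- R4 - (5)*R1:  [   0   17   14  -40  -33 ]
R3 <- R3 - (-12/19)*R2:  [       0        0  -164/19   191/19   465/19 ]
R4 <- R4 - (-17/19)*R2:  [      0       0  -74/19   22/19  274/19 ]
R4 <- R4 - (37/82)*R3:  [       0        0        0  -277/82   277/82 ]
Row echelon form:
[ -1   -2       -3        8  |      11 ]
[  0  -19      -20       46  |      53 ]
[  0    0  -164/19   191/19  |  465/19 ]
[  0    0        0  -277/82  |  277/82 ]
Back-substitution:
x_4 = (277/82) / (-277/82) = -1
x_3 = (465/19 - (191/19)*(-1)) / (-164/19) = -4
x_2 = (53 - (-20)*(-4) - (46)*(-1)) / -19 = -1
x_1 = (11 - (-2)*(-1) - (-3)*(-4) - (8)*(-1)) / -1 = -5

(-5, -1, -4, -1)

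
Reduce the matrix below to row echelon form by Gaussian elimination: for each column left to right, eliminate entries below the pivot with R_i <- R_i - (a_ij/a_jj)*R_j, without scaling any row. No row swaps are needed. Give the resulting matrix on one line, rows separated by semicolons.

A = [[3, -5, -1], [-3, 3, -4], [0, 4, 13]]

REF = [3 -5 -1; 0 -2 -5; 0 0 3]

Forward elimination:
R2 <- R2 - (-1)*R1:  [  0  -2  -5 ]
R3 <- R3 - (-2)*R2:  [ 0  0  3 ]
Row echelon form:
[ 3  -5  -1 ]
[ 0  -2  -5 ]
[ 0   0   3 ]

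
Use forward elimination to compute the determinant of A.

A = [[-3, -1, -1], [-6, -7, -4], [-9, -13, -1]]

Forward elimination:
R2 <- R2 - (2)*R1:  [  0  -5  -2 ]
R3 <- R3 - (3)*R1:  [   0  -10    2 ]
R3 <- R3 - (2)*R2:  [ 0  0  6 ]
Upper-triangular form:
[ -3  -1  -1 ]
[  0  -5  -2 ]
[  0   0   6 ]
det(A) = (-1)^0 * (-3) * (-5) * (6) = 90  (0 row swaps -> sign +1)

det(A) = 90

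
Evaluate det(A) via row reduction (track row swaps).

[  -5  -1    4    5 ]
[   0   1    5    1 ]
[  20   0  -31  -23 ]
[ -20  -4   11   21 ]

det(A) = -50

Forward elimination:
R3 <- R3 - (-4)*R1:  [   0   -4  -15   -3 ]
R4 <- R4 - (4)*R1:  [  0   0  -5   1 ]
R3 <- R3 - (-4)*R2:  [ 0  0  5  1 ]
R4 <- R4 - (-1)*R3:  [ 0  0  0  2 ]
Upper-triangular form:
[ -5  -1  4  5 ]
[  0   1  5  1 ]
[  0   0  5  1 ]
[  0   0  0  2 ]
det(A) = (-1)^0 * (-5) * (1) * (5) * (2) = -50  (0 row swaps -> sign +1)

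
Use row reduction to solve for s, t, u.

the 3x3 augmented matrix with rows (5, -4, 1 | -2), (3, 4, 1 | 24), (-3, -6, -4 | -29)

(3, 4, -1)

Forward elimination on [A|b]:
R2 <- R2 - (3/5)*R1:  [     0   32/5    2/5  126/5 ]
R3 <- R3 - (-3/5)*R1:  [      0   -42/5   -17/5  -151/5 ]
R3 <- R3 - (-21/16)*R2:  [     0      0  -23/8   23/8 ]
Row echelon form:
[ 5    -4      1  |     -2 ]
[ 0  32/5    2/5  |  126/5 ]
[ 0     0  -23/8  |   23/8 ]
Back-substitution:
u = (23/8) / (-23/8) = -1
t = (126/5 - (2/5)*(-1)) / (32/5) = 4
s = (-2 - (-4)*(4) - (1)*(-1)) / 5 = 3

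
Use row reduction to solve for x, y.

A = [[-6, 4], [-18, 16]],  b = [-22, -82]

(1, -4)

Forward elimination on [A|b]:
R2 <- R2 - (3)*R1:  [   0    4  -16 ]
Row echelon form:
[ -6  4  |  -22 ]
[  0  4  |  -16 ]
Back-substitution:
y = (-16) / 4 = -4
x = (-22 - (4)*(-4)) / -6 = 1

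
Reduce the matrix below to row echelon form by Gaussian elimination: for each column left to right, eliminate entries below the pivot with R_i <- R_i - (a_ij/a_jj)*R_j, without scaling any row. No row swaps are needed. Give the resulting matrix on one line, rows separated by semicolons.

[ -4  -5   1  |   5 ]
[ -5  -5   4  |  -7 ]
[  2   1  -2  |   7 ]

Forward elimination:
R2 <- R2 - (5/4)*R1:  [     0    5/4   11/4  -53/4 ]
R3 <- R3 - (-1/2)*R1:  [    0  -3/2  -3/2  19/2 ]
R3 <- R3 - (-6/5)*R2:  [     0      0    9/5  -32/5 ]
Row echelon form:
[ -4   -5     1  |      5 ]
[  0  5/4  11/4  |  -53/4 ]
[  0    0   9/5  |  -32/5 ]

REF = [-4 -5 1 5; 0 5/4 11/4 -53/4; 0 0 9/5 -32/5]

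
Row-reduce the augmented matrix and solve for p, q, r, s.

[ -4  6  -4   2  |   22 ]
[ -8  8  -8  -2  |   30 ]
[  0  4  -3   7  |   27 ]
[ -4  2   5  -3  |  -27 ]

(2, 2, -4, 1)

Forward elimination on [A|b]:
R2 <- R2 - (2)*R1:  [   0   -4    0   -6  -14 ]
R4 <- R4 - (1)*R1:  [   0   -4    9   -5  -49 ]
R3 <- R3 - (-1)*R2:  [  0   0  -3   1  13 ]
R4 <- R4 - (1)*R2:  [   0    0    9    1  -35 ]
R4 <- R4 - (-3)*R3:  [ 0  0  0  4  4 ]
Row echelon form:
[ -4   6  -4   2  |   22 ]
[  0  -4   0  -6  |  -14 ]
[  0   0  -3   1  |   13 ]
[  0   0   0   4  |    4 ]
Back-substitution:
s = (4) / 4 = 1
r = (13 - (1)*(1)) / -3 = -4
q = (-14 - (-6)*(1)) / -4 = 2
p = (22 - (6)*(2) - (-4)*(-4) - (2)*(1)) / -4 = 2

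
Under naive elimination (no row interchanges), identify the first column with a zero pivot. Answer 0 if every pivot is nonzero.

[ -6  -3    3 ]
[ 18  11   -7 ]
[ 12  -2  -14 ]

first zero-pivot column = 3

Naive forward elimination:
R2 <- R2 - (-3)*R1:  [ 0  2  2 ]
R3 <- R3 - (-2)*R1:  [  0  -8  -8 ]
R3 <- R3 - (-4)*R2:  [ 0  0  0 ]
Matrix at this point:
[ -6  -3  3 ]
[  0   2  2 ]
[  0   0  0 ]
Pivot entry (3,3) in the last row is zero and there are no rows below to swap with -> zero pivot in column 3 (A is singular).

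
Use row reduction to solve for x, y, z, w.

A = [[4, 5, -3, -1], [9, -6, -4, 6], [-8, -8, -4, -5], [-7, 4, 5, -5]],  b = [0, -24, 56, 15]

Forward elimination on [A|b]:
R2 <- R2 - (9/4)*R1:  [     0  -69/4   11/4   33/4    -24 ]
R3 <- R3 - (-2)*R1:  [   0    2  -10   -7   56 ]
R4 <- R4 - (-7/4)*R1:  [     0   51/4   -1/4  -27/4     15 ]
R3 <- R3 - (-8/69)*R2:  [       0        0  -668/69  -139/23  1224/23 ]
R4 <- R4 - (-17/23)*R2:  [      0       0   41/23  -15/23  -63/23 ]
R4 <- R4 - (-123/668)*R3:  [         0          0          0  -1179/668   1179/167 ]
Row echelon form:
[ 4      5       -3         -1  |         0 ]
[ 0  -69/4     11/4       33/4  |       -24 ]
[ 0      0  -668/69    -139/23  |   1224/23 ]
[ 0      0        0  -1179/668  |  1179/167 ]
Back-substitution:
w = (1179/167) / (-1179/668) = -4
z = (1224/23 - (-139/23)*(-4)) / (-668/69) = -3
y = (-24 - (11/4)*(-3) - (33/4)*(-4)) / (-69/4) = -1
x = (0 - (5)*(-1) - (-3)*(-3) - (-1)*(-4)) / 4 = -2

(-2, -1, -3, -4)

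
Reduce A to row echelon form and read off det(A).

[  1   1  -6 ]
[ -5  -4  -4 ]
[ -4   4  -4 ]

det(A) = 244

Forward elimination:
R2 <- R2 - (-5)*R1:  [   0    1  -34 ]
R3 <- R3 - (-4)*R1:  [   0    8  -28 ]
R3 <- R3 - (8)*R2:  [   0    0  244 ]
Upper-triangular form:
[ 1  1   -6 ]
[ 0  1  -34 ]
[ 0  0  244 ]
det(A) = (-1)^0 * (1) * (1) * (244) = 244  (0 row swaps -> sign +1)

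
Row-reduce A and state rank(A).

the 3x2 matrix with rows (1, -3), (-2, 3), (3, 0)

rank(A) = 2

Row reduction:
R2 <- R2 - (-2)*R1:  [  0  -3 ]
R3 <- R3 - (3)*R1:  [ 0  9 ]
R3 <- R3 - (-3)*R2:  [ 0  0 ]
Row echelon form:
[ 1  -3 ]
[ 0  -3 ]
[ 0   0 ]
Nonzero rows / pivot columns: 2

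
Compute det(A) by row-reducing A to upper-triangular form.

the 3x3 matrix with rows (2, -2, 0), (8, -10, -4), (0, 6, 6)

Forward elimination:
R2 <- R2 - (4)*R1:  [  0  -2  -4 ]
R3 <- R3 - (-3)*R2:  [  0   0  -6 ]
Upper-triangular form:
[ 2  -2   0 ]
[ 0  -2  -4 ]
[ 0   0  -6 ]
det(A) = (-1)^0 * (2) * (-2) * (-6) = 24  (0 row swaps -> sign +1)

det(A) = 24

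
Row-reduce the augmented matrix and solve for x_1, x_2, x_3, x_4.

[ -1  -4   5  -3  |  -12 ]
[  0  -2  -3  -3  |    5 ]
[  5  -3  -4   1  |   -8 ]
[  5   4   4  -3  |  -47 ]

Forward elimination on [A|b]:
R3 <- R3 - (-5)*R1:  [   0  -23   21  -14  -68 ]
R4 <- R4 - (-5)*R1:  [    0   -16    29   -18  -107 ]
R3 <- R3 - (23/2)*R2:  [      0       0   111/2    41/2  -251/2 ]
R4 <- R4 - (8)*R2:  [    0     0    53     6  -147 ]
R4 <- R4 - (106/111)*R3:  [         0          0          0  -1507/111  -3014/111 ]
Row echelon form:
[ -1  -4      5         -3  |        -12 ]
[  0  -2     -3         -3  |          5 ]
[  0   0  111/2       41/2  |     -251/2 ]
[  0   0      0  -1507/111  |  -3014/111 ]
Back-substitution:
x_4 = (-3014/111) / (-1507/111) = 2
x_3 = (-251/2 - (41/2)*(2)) / (111/2) = -3
x_2 = (5 - (-3)*(-3) - (-3)*(2)) / -2 = -1
x_1 = (-12 - (-4)*(-1) - (5)*(-3) - (-3)*(2)) / -1 = -5

(-5, -1, -3, 2)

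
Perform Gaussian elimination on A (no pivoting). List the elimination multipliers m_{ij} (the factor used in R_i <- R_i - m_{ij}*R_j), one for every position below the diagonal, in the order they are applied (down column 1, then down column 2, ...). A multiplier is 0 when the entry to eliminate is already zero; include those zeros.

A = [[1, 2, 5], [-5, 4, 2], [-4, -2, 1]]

multipliers: -5, -4, 3/7

Forward elimination:
R2 <- R2 - (-5)*R1:  [  0  14  27 ]
R3 <- R3 - (-4)*R1:  [  0   6  21 ]
R3 <- R3 - (3/7)*R2:  [    0     0  66/7 ]
Multipliers (in order of application): m_{21} = -5, m_{31} = -4, m_{32} = 3/7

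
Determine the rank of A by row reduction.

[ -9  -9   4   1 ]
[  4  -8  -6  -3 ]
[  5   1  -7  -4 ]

Row reduction:
R2 <- R2 - (-4/9)*R1:  [     0    -12  -38/9  -23/9 ]
R3 <- R3 - (-5/9)*R1:  [     0     -4  -43/9  -31/9 ]
R3 <- R3 - (1/3)*R2:  [      0       0  -91/27  -70/27 ]
Row echelon form:
[ -9   -9       4       1 ]
[  0  -12   -38/9   -23/9 ]
[  0    0  -91/27  -70/27 ]
Nonzero rows / pivot columns: 3

rank(A) = 3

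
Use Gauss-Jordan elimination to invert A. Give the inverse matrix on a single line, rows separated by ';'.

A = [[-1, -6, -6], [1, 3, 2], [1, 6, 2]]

Gauss-Jordan on [A | I]:
R1 <- (1/-1)*R1:  [  1   6   6  |  -1   0   0 ]
R2 <- R2 - (1)*R1:  [  0  -3  -4  |   1   1   0 ]
R3 <- R3 - (1)*R1:  [  0   0  -4  |   1   0   1 ]
R2 <- (1/-3)*R2:  [    0     1   4/3  |  -1/3  -1/3     0 ]
R1 <- R1 - (6)*R2:  [  1   0  -2  |   1   2   0 ]
R3 <- (1/-4)*R3:  [    0     0     1  |  -1/4     0  -1/4 ]
R1 <- R1 - (-2)*R3:  [    1     0     0  |   1/2     2  -1/2 ]
R2 <- R2 - (4/3)*R3:  [    0     1     0  |     0  -1/3   1/3 ]
Right block of [I | A^{-1}] is the inverse:
[  1/2     2  -1/2 ]
[    0  -1/3   1/3 ]
[ -1/4     0  -1/4 ]

inverse = [1/2 2 -1/2; 0 -1/3 1/3; -1/4 0 -1/4]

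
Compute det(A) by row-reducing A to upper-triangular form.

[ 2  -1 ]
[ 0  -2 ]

Forward elimination:
Upper-triangular form:
[ 2  -1 ]
[ 0  -2 ]
det(A) = (-1)^0 * (2) * (-2) = -4  (0 row swaps -> sign +1)

det(A) = -4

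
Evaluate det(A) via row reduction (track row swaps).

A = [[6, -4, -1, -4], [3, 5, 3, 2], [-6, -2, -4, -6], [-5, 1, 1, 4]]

Forward elimination:
R2 <- R2 - (1/2)*R1:  [   0    7  7/2    4 ]
R3 <- R3 - (-1)*R1:  [   0   -6   -5  -10 ]
R4 <- R4 - (-5/6)*R1:  [    0  -7/3   1/6   2/3 ]
R3 <- R3 - (-6/7)*R2:  [     0      0     -2  -46/7 ]
R4 <- R4 - (-1/3)*R2:  [   0    0  4/3    2 ]
R4 <- R4 - (-2/3)*R3:  [      0       0       0  -50/21 ]
Upper-triangular form:
[ 6  -4   -1      -4 ]
[ 0   7  7/2       4 ]
[ 0   0   -2   -46/7 ]
[ 0   0    0  -50/21 ]
det(A) = (-1)^0 * (6) * (7) * (-2) * (-50/21) = 200  (0 row swaps -> sign +1)

det(A) = 200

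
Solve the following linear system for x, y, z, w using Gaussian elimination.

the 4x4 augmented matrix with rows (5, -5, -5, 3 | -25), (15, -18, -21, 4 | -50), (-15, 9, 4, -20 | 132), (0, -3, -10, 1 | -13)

(-4, -4, 2, -5)

Forward elimination on [A|b]:
R2 <- R2 - (3)*R1:  [  0  -3  -6  -5  25 ]
R3 <- R3 - (-3)*R1:  [   0   -6  -11  -11   57 ]
R3 <- R3 - (2)*R2:  [  0   0   1  -1   7 ]
R4 <- R4 - (1)*R2:  [   0    0   -4    6  -38 ]
R4 <- R4 - (-4)*R3:  [   0    0    0    2  -10 ]
Row echelon form:
[ 5  -5  -5   3  |  -25 ]
[ 0  -3  -6  -5  |   25 ]
[ 0   0   1  -1  |    7 ]
[ 0   0   0   2  |  -10 ]
Back-substitution:
w = (-10) / 2 = -5
z = (7 - (-1)*(-5)) / 1 = 2
y = (25 - (-6)*(2) - (-5)*(-5)) / -3 = -4
x = (-25 - (-5)*(-4) - (-5)*(2) - (3)*(-5)) / 5 = -4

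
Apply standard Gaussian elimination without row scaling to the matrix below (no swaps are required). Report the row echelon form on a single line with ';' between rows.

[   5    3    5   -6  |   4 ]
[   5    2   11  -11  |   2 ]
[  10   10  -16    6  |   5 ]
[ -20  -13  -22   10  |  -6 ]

Forward elimination:
R2 <- R2 - (1)*R1:  [  0  -1   6  -5  -2 ]
R3 <- R3 - (2)*R1:  [   0    4  -26   18   -3 ]
R4 <- R4 - (-4)*R1:  [   0   -1   -2  -14   10 ]
R3 <- R3 - (-4)*R2:  [   0    0   -2   -2  -11 ]
R4 <- R4 - (1)*R2:  [  0   0  -8  -9  12 ]
R4 <- R4 - (4)*R3:  [  0   0   0  -1  56 ]
Row echelon form:
[ 5   3   5  -6  |    4 ]
[ 0  -1   6  -5  |   -2 ]
[ 0   0  -2  -2  |  -11 ]
[ 0   0   0  -1  |   56 ]

REF = [5 3 5 -6 4; 0 -1 6 -5 -2; 0 0 -2 -2 -11; 0 0 0 -1 56]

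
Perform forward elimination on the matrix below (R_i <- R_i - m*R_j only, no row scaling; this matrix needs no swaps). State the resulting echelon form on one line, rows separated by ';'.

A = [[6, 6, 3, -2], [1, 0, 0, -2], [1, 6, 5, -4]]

Forward elimination:
R2 <- R2 - (1/6)*R1:  [    0    -1  -1/2  -5/3 ]
R3 <- R3 - (1/6)*R1:  [     0      5    9/2  -11/3 ]
R3 <- R3 - (-5)*R2:  [   0    0    2  -12 ]
Row echelon form:
[ 6   6     3    -2 ]
[ 0  -1  -1/2  -5/3 ]
[ 0   0     2   -12 ]

REF = [6 6 3 -2; 0 -1 -1/2 -5/3; 0 0 2 -12]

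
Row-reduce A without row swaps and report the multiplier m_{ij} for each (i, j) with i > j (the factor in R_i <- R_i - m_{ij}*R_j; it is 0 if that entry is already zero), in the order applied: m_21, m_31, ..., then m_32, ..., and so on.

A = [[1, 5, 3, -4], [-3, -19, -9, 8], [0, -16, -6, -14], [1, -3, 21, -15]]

multipliers: -3, 0, 1, 4, 2, -3

Forward elimination:
R2 <- R2 - (-3)*R1:  [  0  -4   0  -4 ]
R3: entry in column 1 is already 0 -> m_{31} = 0 (no row operation needed)
R4 <- R4 - (1)*R1:  [   0   -8   18  -11 ]
R3 <- R3 - (4)*R2:  [  0   0  -6   2 ]
R4 <- R4 - (2)*R2:  [  0   0  18  -3 ]
R4 <- R4 - (-3)*R3:  [ 0  0  0  3 ]
Multipliers (in order of application): m_{21} = -3, m_{31} = 0, m_{41} = 1, m_{32} = 4, m_{42} = 2, m_{43} = -3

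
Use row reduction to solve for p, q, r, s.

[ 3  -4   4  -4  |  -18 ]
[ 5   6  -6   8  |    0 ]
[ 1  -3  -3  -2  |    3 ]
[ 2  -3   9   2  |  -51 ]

(-2, 4, -3, -4)

Forward elimination on [A|b]:
R2 <- R2 - (5/3)*R1:  [     0   38/3  -38/3   44/3     30 ]
R3 <- R3 - (1/3)*R1:  [     0   -5/3  -13/3   -2/3      9 ]
R4 <- R4 - (2/3)*R1:  [    0  -1/3  19/3  14/3   -39 ]
R3 <- R3 - (-5/38)*R2:  [      0       0      -6   24/19  246/19 ]
R4 <- R4 - (-1/38)*R2:  [       0        0        6    96/19  -726/19 ]
R4 <- R4 - (-1)*R3:  [       0        0        0   120/19  -480/19 ]
Row echelon form:
[ 3    -4      4      -4  |      -18 ]
[ 0  38/3  -38/3    44/3  |       30 ]
[ 0     0     -6   24/19  |   246/19 ]
[ 0     0      0  120/19  |  -480/19 ]
Back-substitution:
s = (-480/19) / (120/19) = -4
r = (246/19 - (24/19)*(-4)) / -6 = -3
q = (30 - (-38/3)*(-3) - (44/3)*(-4)) / (38/3) = 4
p = (-18 - (-4)*(4) - (4)*(-3) - (-4)*(-4)) / 3 = -2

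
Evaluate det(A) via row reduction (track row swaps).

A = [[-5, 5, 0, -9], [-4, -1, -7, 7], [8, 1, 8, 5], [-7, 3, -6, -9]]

Forward elimination:
R2 <- R2 - (4/5)*R1:  [    0    -5    -7  71/5 ]
R3 <- R3 - (-8/5)*R1:  [     0      9      8  -47/5 ]
R4 <- R4 - (7/5)*R1:  [    0    -4    -6  18/5 ]
R3 <- R3 - (-9/5)*R2:  [      0       0   -23/5  404/25 ]
R4 <- R4 - (4/5)*R2:  [       0        0     -2/5  -194/25 ]
R4 <- R4 - (2/23)*R3:  [         0          0          0  -1054/115 ]
Upper-triangular form:
[ -5   5      0         -9 ]
[  0  -5     -7       71/5 ]
[  0   0  -23/5     404/25 ]
[  0   0      0  -1054/115 ]
det(A) = (-1)^0 * (-5) * (-5) * (-23/5) * (-1054/115) = 1054  (0 row swaps -> sign +1)

det(A) = 1054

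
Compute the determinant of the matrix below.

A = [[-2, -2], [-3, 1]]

Forward elimination:
R2 <- R2 - (3/2)*R1:  [ 0  4 ]
Upper-triangular form:
[ -2  -2 ]
[  0   4 ]
det(A) = (-1)^0 * (-2) * (4) = -8  (0 row swaps -> sign +1)

det(A) = -8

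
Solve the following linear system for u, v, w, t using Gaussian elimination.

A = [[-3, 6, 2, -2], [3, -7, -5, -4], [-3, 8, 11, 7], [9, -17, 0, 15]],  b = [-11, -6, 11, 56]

(5, 2, -1, 3)

Forward elimination on [A|b]:
R2 <- R2 - (-1)*R1:  [   0   -1   -3   -6  -17 ]
R3 <- R3 - (1)*R1:  [  0   2   9   9  22 ]
R4 <- R4 - (-3)*R1:  [  0   1   6   9  23 ]
R3 <- R3 - (-2)*R2:  [   0    0    3   -3  -12 ]
R4 <- R4 - (-1)*R2:  [ 0  0  3  3  6 ]
R4 <- R4 - (1)*R3:  [  0   0   0   6  18 ]
Row echelon form:
[ -3   6   2  -2  |  -11 ]
[  0  -1  -3  -6  |  -17 ]
[  0   0   3  -3  |  -12 ]
[  0   0   0   6  |   18 ]
Back-substitution:
t = (18) / 6 = 3
w = (-12 - (-3)*(3)) / 3 = -1
v = (-17 - (-3)*(-1) - (-6)*(3)) / -1 = 2
u = (-11 - (6)*(2) - (2)*(-1) - (-2)*(3)) / -3 = 5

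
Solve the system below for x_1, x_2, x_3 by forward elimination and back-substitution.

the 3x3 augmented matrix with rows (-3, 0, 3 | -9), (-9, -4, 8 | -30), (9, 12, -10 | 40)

(2, 1, -1)

Forward elimination on [A|b]:
R2 <- R2 - (3)*R1:  [  0  -4  -1  -3 ]
R3 <- R3 - (-3)*R1:  [  0  12  -1  13 ]
R3 <- R3 - (-3)*R2:  [  0   0  -4   4 ]
Row echelon form:
[ -3   0   3  |  -9 ]
[  0  -4  -1  |  -3 ]
[  0   0  -4  |   4 ]
Back-substitution:
x_3 = (4) / -4 = -1
x_2 = (-3 - (-1)*(-1)) / -4 = 1
x_1 = (-9 - (3)*(-1)) / -3 = 2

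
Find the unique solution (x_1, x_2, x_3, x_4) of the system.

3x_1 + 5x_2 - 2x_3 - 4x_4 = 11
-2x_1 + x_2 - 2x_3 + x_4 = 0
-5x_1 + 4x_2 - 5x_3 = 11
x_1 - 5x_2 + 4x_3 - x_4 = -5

(-3, 4, 4, -2)

Forward elimination on [A|b]:
R2 <- R2 - (-2/3)*R1:  [     0   13/3  -10/3   -5/3   22/3 ]
R3 <- R3 - (-5/3)*R1:  [     0   37/3  -25/3  -20/3   88/3 ]
R4 <- R4 - (1/3)*R1:  [     0  -20/3   14/3    1/3  -26/3 ]
R3 <- R3 - (37/13)*R2:  [      0       0   15/13  -25/13  110/13 ]
R4 <- R4 - (-20/13)*R2:  [      0       0   -6/13  -29/13   34/13 ]
R4 <- R4 - (-2/5)*R3:  [  0   0   0  -3   6 ]
Row echelon form:
[ 3     5     -2      -4  |      11 ]
[ 0  13/3  -10/3    -5/3  |    22/3 ]
[ 0     0  15/13  -25/13  |  110/13 ]
[ 0     0      0      -3  |       6 ]
Back-substitution:
x_4 = (6) / -3 = -2
x_3 = (110/13 - (-25/13)*(-2)) / (15/13) = 4
x_2 = (22/3 - (-10/3)*(4) - (-5/3)*(-2)) / (13/3) = 4
x_1 = (11 - (5)*(4) - (-2)*(4) - (-4)*(-2)) / 3 = -3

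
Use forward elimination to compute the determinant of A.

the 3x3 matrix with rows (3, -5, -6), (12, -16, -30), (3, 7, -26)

det(A) = -24

Forward elimination:
R2 <- R2 - (4)*R1:  [  0   4  -6 ]
R3 <- R3 - (1)*R1:  [   0   12  -20 ]
R3 <- R3 - (3)*R2:  [  0   0  -2 ]
Upper-triangular form:
[ 3  -5  -6 ]
[ 0   4  -6 ]
[ 0   0  -2 ]
det(A) = (-1)^0 * (3) * (4) * (-2) = -24  (0 row swaps -> sign +1)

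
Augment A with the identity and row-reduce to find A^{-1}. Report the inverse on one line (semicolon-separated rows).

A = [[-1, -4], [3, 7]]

inverse = [7/5 4/5; -3/5 -1/5]

Gauss-Jordan on [A | I]:
R1 <- (1/-1)*R1:  [  1   4  |  -1   0 ]
R2 <- R2 - (3)*R1:  [  0  -5  |   3   1 ]
R2 <- (1/-5)*R2:  [    0     1  |  -3/5  -1/5 ]
R1 <- R1 - (4)*R2:  [   1    0  |  7/5  4/5 ]
Right block of [I | A^{-1}] is the inverse:
[  7/5   4/5 ]
[ -3/5  -1/5 ]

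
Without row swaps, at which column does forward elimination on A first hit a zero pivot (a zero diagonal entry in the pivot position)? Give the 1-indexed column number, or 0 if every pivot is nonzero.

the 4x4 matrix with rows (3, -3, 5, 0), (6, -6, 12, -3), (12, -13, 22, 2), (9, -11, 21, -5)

first zero-pivot column = 2

Naive forward elimination:
R2 <- R2 - (2)*R1:  [  0   0   2  -3 ]
R3 <- R3 - (4)*R1:  [  0  -1   2   2 ]
R4 <- R4 - (3)*R1:  [  0  -2   6  -5 ]
Matrix at this point:
[ 3  -3  5   0 ]
[ 0   0  2  -3 ]
[ 0  -1  2   2 ]
[ 0  -2  6  -5 ]
Pivot entry (2,2) is zero but row 3 has -1 in column 2 -> naive elimination stops; a row interchange (e.g. R2 <-> R3) would be required here.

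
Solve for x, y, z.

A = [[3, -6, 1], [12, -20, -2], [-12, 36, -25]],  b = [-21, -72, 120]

(-1, 3, 0)

Forward elimination on [A|b]:
R2 <- R2 - (4)*R1:  [  0   4  -6  12 ]
R3 <- R3 - (-4)*R1:  [   0   12  -21   36 ]
R3 <- R3 - (3)*R2:  [  0   0  -3   0 ]
Row echelon form:
[ 3  -6   1  |  -21 ]
[ 0   4  -6  |   12 ]
[ 0   0  -3  |    0 ]
Back-substitution:
z = (0) / -3 = 0
y = (12 - (-6)*(0)) / 4 = 3
x = (-21 - (-6)*(3) - (1)*(0)) / 3 = -1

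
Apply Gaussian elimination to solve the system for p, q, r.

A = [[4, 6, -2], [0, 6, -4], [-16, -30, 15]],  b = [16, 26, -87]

Forward elimination on [A|b]:
R3 <- R3 - (-4)*R1:  [   0   -6    7  -23 ]
R3 <- R3 - (-1)*R2:  [ 0  0  3  3 ]
Row echelon form:
[ 4  6  -2  |  16 ]
[ 0  6  -4  |  26 ]
[ 0  0   3  |   3 ]
Back-substitution:
r = (3) / 3 = 1
q = (26 - (-4)*(1)) / 6 = 5
p = (16 - (6)*(5) - (-2)*(1)) / 4 = -3

(-3, 5, 1)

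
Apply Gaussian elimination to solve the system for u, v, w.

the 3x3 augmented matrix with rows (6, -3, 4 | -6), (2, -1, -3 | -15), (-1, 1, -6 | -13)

Forward elimination on [A|b]:
R2 <- R2 - (1/3)*R1:  [     0      0  -13/3    -13 ]
R3 <- R3 - (-1/6)*R1:  [     0    1/2  -16/3    -14 ]
R2 <-> R3   (pivot in column 2 was zero)
[ 6   -3      4   -6 ]
[ 0  1/2  -16/3  -14 ]
[ 0    0  -13/3  -13 ]
Row echelon form:
[ 6   -3      4  |   -6 ]
[ 0  1/2  -16/3  |  -14 ]
[ 0    0  -13/3  |  -13 ]
Back-substitution:
w = (-13) / (-13/3) = 3
v = (-14 - (-16/3)*(3)) / (1/2) = 4
u = (-6 - (-3)*(4) - (4)*(3)) / 6 = -1

(-1, 4, 3)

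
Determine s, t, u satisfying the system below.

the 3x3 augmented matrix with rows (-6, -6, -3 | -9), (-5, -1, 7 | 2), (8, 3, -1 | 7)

Forward elimination on [A|b]:
R2 <- R2 - (5/6)*R1:  [    0     4  19/2  19/2 ]
R3 <- R3 - (-4/3)*R1:  [  0  -5  -5  -5 ]
R3 <- R3 - (-5/4)*R2:  [    0     0  55/8  55/8 ]
Row echelon form:
[ -6  -6    -3  |    -9 ]
[  0   4  19/2  |  19/2 ]
[  0   0  55/8  |  55/8 ]
Back-substitution:
u = (55/8) / (55/8) = 1
t = (19/2 - (19/2)*(1)) / 4 = 0
s = (-9 - (-6)*(0) - (-3)*(1)) / -6 = 1

(1, 0, 1)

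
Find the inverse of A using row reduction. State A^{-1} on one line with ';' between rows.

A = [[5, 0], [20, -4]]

inverse = [1/5 0; 1 -1/4]

Gauss-Jordan on [A | I]:
R1 <- (1/5)*R1:  [   1    0  |  1/5    0 ]
R2 <- R2 - (20)*R1:  [  0  -4  |  -4   1 ]
R2 <- (1/-4)*R2:  [    0     1  |     1  -1/4 ]
Right block of [I | A^{-1}] is the inverse:
[ 1/5     0 ]
[   1  -1/4 ]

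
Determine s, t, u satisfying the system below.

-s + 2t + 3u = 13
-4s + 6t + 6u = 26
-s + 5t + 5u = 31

(4, 4, 3)

Forward elimination on [A|b]:
R2 <- R2 - (4)*R1:  [   0   -2   -6  -26 ]
R3 <- R3 - (1)*R1:  [  0   3   2  18 ]
R3 <- R3 - (-3/2)*R2:  [   0    0   -7  -21 ]
Row echelon form:
[ -1   2   3  |   13 ]
[  0  -2  -6  |  -26 ]
[  0   0  -7  |  -21 ]
Back-substitution:
u = (-21) / -7 = 3
t = (-26 - (-6)*(3)) / -2 = 4
s = (13 - (2)*(4) - (3)*(3)) / -1 = 4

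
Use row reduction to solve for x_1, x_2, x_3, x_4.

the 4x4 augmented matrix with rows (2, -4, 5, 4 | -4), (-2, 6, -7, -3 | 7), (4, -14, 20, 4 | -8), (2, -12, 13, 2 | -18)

(3, 4, 2, -1)

Forward elimination on [A|b]:
R2 <- R2 - (-1)*R1:  [  0   2  -2   1   3 ]
R3 <- R3 - (2)*R1:  [  0  -6  10  -4   0 ]
R4 <- R4 - (1)*R1:  [   0   -8    8   -2  -14 ]
R3 <- R3 - (-3)*R2:  [  0   0   4  -1   9 ]
R4 <- R4 - (-4)*R2:  [  0   0   0   2  -2 ]
Row echelon form:
[ 2  -4   5   4  |  -4 ]
[ 0   2  -2   1  |   3 ]
[ 0   0   4  -1  |   9 ]
[ 0   0   0   2  |  -2 ]
Back-substitution:
x_4 = (-2) / 2 = -1
x_3 = (9 - (-1)*(-1)) / 4 = 2
x_2 = (3 - (-2)*(2) - (1)*(-1)) / 2 = 4
x_1 = (-4 - (-4)*(4) - (5)*(2) - (4)*(-1)) / 2 = 3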